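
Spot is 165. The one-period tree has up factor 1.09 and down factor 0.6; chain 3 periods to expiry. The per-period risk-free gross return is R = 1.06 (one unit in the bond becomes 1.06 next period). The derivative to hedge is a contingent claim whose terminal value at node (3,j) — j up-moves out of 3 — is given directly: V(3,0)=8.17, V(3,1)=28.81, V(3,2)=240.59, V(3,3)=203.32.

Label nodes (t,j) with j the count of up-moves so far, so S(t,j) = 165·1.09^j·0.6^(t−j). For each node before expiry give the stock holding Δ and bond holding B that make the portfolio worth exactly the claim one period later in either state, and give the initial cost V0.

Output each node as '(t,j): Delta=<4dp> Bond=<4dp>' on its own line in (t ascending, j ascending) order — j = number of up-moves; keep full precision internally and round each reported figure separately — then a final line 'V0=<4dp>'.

Under the risk-neutral measure, an up-move has probability p* = (R−d)/(u−d) = 0.9388 and values discount at R = 1.06.
Payoff layer (t=3): V(3,0)=8.1700, V(3,1)=28.8100, V(3,2)=240.5900, V(3,3)=203.3200
Node (2,0) S=59.4000: V=(p*·28.8100+(1−p*)·8.1700)/1.06=25.9871; Δ=(28.8100−8.1700)/(64.7460−35.6400)=0.7091; B=V−Δ·S=-16.1353
Node (2,1) S=107.9100: V=(p*·240.5900+(1−p*)·28.8100)/1.06=214.7395; Δ=(240.5900−28.8100)/(117.6219−64.7460)=4.0052; B=V−Δ·S=-217.4646
Node (2,2) S=196.0365: V=(p*·203.3200+(1−p*)·240.5900)/1.06=193.9640; Δ=(203.3200−240.5900)/(213.6798−117.6219)=-0.3880; B=V−Δ·S=270.0252
Node (1,0) S=99.0000: V=(p*·214.7395+(1−p*)·25.9871)/1.06=191.6823; Δ=(214.7395−25.9871)/(107.9100−59.4000)=3.8910; B=V−Δ·S=-193.5267
Node (1,1) S=179.8500: V=(p*·193.9640+(1−p*)·214.7395)/1.06=184.1849; Δ=(193.9640−214.7395)/(196.0365−107.9100)=-0.2357; B=V−Δ·S=226.5839
Node (0,0) S=165.0000: V=(p*·184.1849+(1−p*)·191.6823)/1.06=174.1924; Δ=(184.1849−191.6823)/(179.8500−99.0000)=-0.0927; B=V−Δ·S=189.4932
Root portfolio cost Δ·165+B reproduces V0=174.1924.

(0,0): Delta=-0.0927 Bond=189.4932
(1,0): Delta=3.8910 Bond=-193.5267
(1,1): Delta=-0.2357 Bond=226.5839
(2,0): Delta=0.7091 Bond=-16.1353
(2,1): Delta=4.0052 Bond=-217.4646
(2,2): Delta=-0.3880 Bond=270.0252
V0=174.1924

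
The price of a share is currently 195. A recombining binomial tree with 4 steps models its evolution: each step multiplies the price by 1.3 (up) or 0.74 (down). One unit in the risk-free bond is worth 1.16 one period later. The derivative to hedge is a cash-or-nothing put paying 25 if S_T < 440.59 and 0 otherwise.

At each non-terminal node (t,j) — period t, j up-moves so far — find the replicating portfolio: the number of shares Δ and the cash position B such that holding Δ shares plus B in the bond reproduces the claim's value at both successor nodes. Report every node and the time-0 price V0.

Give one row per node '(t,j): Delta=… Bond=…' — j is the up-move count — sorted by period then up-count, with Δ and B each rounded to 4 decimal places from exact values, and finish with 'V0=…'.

(0,0): Delta=-0.0619 Bond=21.5045
(1,0): Delta=0.0000 Bond=16.0164
(1,1): Delta=-0.0736 Bond=27.9215
(2,0): Delta=0.0000 Bond=18.5791
(2,1): Delta=0.0000 Bond=18.5791
(2,2): Delta=-0.0876 Bond=36.9923
(3,0): Delta=0.0000 Bond=21.5517
(3,1): Delta=0.0000 Bond=21.5517
(3,2): Delta=0.0000 Bond=21.5517
(3,3): Delta=-0.1042 Bond=50.0308
V0=9.4386

Risk-neutral probability p* = (R−d)/(u−d) = (1.16−0.74)/(1.3−0.74) = 0.7500.
Terminal payoffs: V(4,0)=25.0000, V(4,1)=25.0000, V(4,2)=25.0000, V(4,3)=25.0000, V(4,4)=0.0000
  t=3,j=0: stock 79.0187 → up 102.7243 (V=25.0000), down 58.4738 (V=25.0000). Price 21.5517; hedge Δ=0.0000, bond B=21.5517.
  t=3,j=1: stock 138.8166 → up 180.4616 (V=25.0000), down 102.7243 (V=25.0000). Price 21.5517; hedge Δ=0.0000, bond B=21.5517.
  t=3,j=2: stock 243.8670 → up 317.0271 (V=25.0000), down 180.4616 (V=25.0000). Price 21.5517; hedge Δ=0.0000, bond B=21.5517.
  t=3,j=3: stock 428.4150 → up 556.9395 (V=0.0000), down 317.0271 (V=25.0000). Price 5.3879; hedge Δ=-0.1042, bond B=50.0308.
  t=2,j=0: stock 106.7820 → up 138.8166 (V=21.5517), down 79.0187 (V=21.5517). Price 18.5791; hedge Δ=0.0000, bond B=18.5791.
  t=2,j=1: stock 187.5900 → up 243.8670 (V=21.5517), down 138.8166 (V=21.5517). Price 18.5791; hedge Δ=0.0000, bond B=18.5791.
  t=2,j=2: stock 329.5500 → up 428.4150 (V=5.3879), down 243.8670 (V=21.5517). Price 8.1283; hedge Δ=-0.0876, bond B=36.9923.
  t=1,j=0: stock 144.3000 → up 187.5900 (V=18.5791), down 106.7820 (V=18.5791). Price 16.0164; hedge Δ=0.0000, bond B=16.0164.
  t=1,j=1: stock 253.5000 → up 329.5500 (V=8.1283), down 187.5900 (V=18.5791). Price 9.2595; hedge Δ=-0.0736, bond B=27.9215.
  t=0,j=0: stock 195.0000 → up 253.5000 (V=9.2595), down 144.3000 (V=16.0164). Price 9.4386; hedge Δ=-0.0619, bond B=21.5045.
The time-0 hedge costs 9.4386, which is the no-arbitrage price.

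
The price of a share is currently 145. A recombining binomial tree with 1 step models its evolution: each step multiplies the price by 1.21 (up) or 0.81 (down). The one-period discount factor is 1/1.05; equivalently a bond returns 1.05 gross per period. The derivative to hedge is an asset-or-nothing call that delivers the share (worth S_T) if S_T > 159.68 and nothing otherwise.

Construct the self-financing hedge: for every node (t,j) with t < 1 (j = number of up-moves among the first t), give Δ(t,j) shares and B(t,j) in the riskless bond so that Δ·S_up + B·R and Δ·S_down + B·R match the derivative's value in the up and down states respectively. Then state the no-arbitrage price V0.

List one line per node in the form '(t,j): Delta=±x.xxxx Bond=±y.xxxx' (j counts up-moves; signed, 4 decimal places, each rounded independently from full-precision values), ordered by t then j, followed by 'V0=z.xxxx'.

(0,0): Delta=3.0250 Bond=-338.3679
V0=100.2571

The replicating-portfolio and risk-neutral prices coincide; use p* = (1.05−0.81)/(1.21−0.81) = 0.6000 for the latter.
Terminal payoffs: V(1,0)=0.0000, V(1,1)=175.4500
  t=0,j=0: stock 145.0000 → up 175.4500 (V=175.4500), down 117.4500 (V=0.0000). Price 100.2571; hedge Δ=3.0250, bond B=-338.3679.
Each (Δ,B) replicates both successor values, so the strategy is self-financing and V0 is arbitrage-free.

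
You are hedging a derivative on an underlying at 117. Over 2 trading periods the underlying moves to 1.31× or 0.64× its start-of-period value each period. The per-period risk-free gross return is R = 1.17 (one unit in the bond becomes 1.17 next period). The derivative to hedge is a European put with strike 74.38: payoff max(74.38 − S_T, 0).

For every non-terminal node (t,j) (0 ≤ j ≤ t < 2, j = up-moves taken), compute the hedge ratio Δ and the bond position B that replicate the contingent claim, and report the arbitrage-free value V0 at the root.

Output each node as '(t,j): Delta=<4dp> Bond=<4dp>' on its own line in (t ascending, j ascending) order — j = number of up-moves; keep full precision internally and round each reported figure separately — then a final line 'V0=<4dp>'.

(0,0): Delta=-0.0603 Bond=7.8961
(1,0): Delta=-0.5273 Bond=44.2128
(1,1): Delta=0.0000 Bond=0.0000
V0=0.8439

Under the risk-neutral measure, an up-move has probability p* = (R−d)/(u−d) = 0.7910 and values discount at R = 1.17.
Terminal payoffs: V(2,0)=26.4568, V(2,1)=0.0000, V(2,2)=0.0000
  t=1,j=0: stock 74.8800 → up 98.0928 (V=0.0000), down 47.9232 (V=26.4568). Price 4.7250; hedge Δ=-0.5273, bond B=44.2128.
  t=1,j=1: stock 153.2700 → up 200.7837 (V=0.0000), down 98.0928 (V=0.0000). Price 0.0000; hedge Δ=0.0000, bond B=0.0000.
  t=0,j=0: stock 117.0000 → up 153.2700 (V=0.0000), down 74.8800 (V=4.7250). Price 0.8439; hedge Δ=-0.0603, bond B=7.8961.
Self-financing check: at every node Δ·S+B equals the discounted successor values.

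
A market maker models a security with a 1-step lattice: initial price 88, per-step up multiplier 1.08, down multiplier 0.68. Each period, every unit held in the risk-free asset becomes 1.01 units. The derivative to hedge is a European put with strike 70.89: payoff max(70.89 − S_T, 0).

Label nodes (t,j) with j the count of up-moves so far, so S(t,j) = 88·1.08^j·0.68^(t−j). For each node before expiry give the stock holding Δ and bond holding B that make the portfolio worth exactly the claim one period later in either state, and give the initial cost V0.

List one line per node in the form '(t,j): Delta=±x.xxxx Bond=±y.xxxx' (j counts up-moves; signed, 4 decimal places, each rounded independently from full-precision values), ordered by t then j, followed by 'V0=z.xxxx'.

(0,0): Delta=-0.3139 Bond=29.5396
V0=1.9146

The replicating-portfolio and risk-neutral prices coincide; use p* = (1.01−0.68)/(1.08−0.68) = 0.8250 for the latter.
At expiry t=1: V(1,0)=11.0500, V(1,1)=0.0000
Node (0,0) S=88.0000: V=(p*·0.0000+(1−p*)·11.0500)/1.01=1.9146; Δ=(0.0000−11.0500)/(95.0400−59.8400)=-0.3139; B=V−Δ·S=29.5396
Self-financing check: at every node Δ·S+B equals the discounted successor values.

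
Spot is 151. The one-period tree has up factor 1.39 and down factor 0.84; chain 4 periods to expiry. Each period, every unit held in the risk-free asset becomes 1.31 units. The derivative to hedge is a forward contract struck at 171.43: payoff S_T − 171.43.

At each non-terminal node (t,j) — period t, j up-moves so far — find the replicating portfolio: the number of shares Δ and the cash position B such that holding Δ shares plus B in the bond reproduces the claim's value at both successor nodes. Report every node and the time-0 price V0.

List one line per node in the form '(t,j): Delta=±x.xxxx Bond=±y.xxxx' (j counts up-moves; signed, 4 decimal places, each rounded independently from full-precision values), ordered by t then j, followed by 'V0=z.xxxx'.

(0,0): Delta=1.0000 Bond=-58.2105
(1,0): Delta=1.0000 Bond=-76.2558
(1,1): Delta=1.0000 Bond=-76.2558
(2,0): Delta=1.0000 Bond=-99.8951
(2,1): Delta=1.0000 Bond=-99.8951
(2,2): Delta=1.0000 Bond=-99.8951
(3,0): Delta=1.0000 Bond=-130.8626
(3,1): Delta=1.0000 Bond=-130.8626
(3,2): Delta=1.0000 Bond=-130.8626
(3,3): Delta=1.0000 Bond=-130.8626
V0=92.7895

Risk-neutral probability p* = (R−d)/(u−d) = (1.31−0.84)/(1.39−0.84) = 0.8545.
At expiry t=4: V(4,0)=-96.2514, V(4,1)=-47.0274, V(4,2)=34.4268, V(4,3)=169.2139, V(4,4)=392.2546
Node (3,0) S=89.4983: V=(p*·-47.0274+(1−p*)·-96.2514)/1.31=-41.3643; Δ=(-47.0274−-96.2514)/(124.4026−75.1786)=1.0000; B=V−Δ·S=-130.8626
Node (3,1) S=148.0984: V=(p*·34.4268+(1−p*)·-47.0274)/1.31=17.2358; Δ=(34.4268−-47.0274)/(205.8568−124.4026)=1.0000; B=V−Δ·S=-130.8626
Node (3,2) S=245.0676: V=(p*·169.2139+(1−p*)·34.4268)/1.31=114.2050; Δ=(169.2139−34.4268)/(340.6439−205.8568)=1.0000; B=V−Δ·S=-130.8626
Node (3,3) S=405.5285: V=(p*·392.2546+(1−p*)·169.2139)/1.31=274.6659; Δ=(392.2546−169.2139)/(563.6846−340.6439)=1.0000; B=V−Δ·S=-130.8626
Node (2,0) S=106.5456: V=(p*·17.2358+(1−p*)·-41.3643)/1.31=6.6505; Δ=(17.2358−-41.3643)/(148.0984−89.4983)=1.0000; B=V−Δ·S=-99.8951
Node (2,1) S=176.3076: V=(p*·114.2050+(1−p*)·17.2358)/1.31=76.4125; Δ=(114.2050−17.2358)/(245.0676−148.0984)=1.0000; B=V−Δ·S=-99.8951
Node (2,2) S=291.7471: V=(p*·274.6659+(1−p*)·114.2050)/1.31=191.8520; Δ=(274.6659−114.2050)/(405.5285−245.0676)=1.0000; B=V−Δ·S=-99.8951
Node (1,0) S=126.8400: V=(p*·76.4125+(1−p*)·6.6505)/1.31=50.5842; Δ=(76.4125−6.6505)/(176.3076−106.5456)=1.0000; B=V−Δ·S=-76.2558
Node (1,1) S=209.8900: V=(p*·191.8520+(1−p*)·76.4125)/1.31=133.6342; Δ=(191.8520−76.4125)/(291.7471−176.3076)=1.0000; B=V−Δ·S=-76.2558
Node (0,0) S=151.0000: V=(p*·133.6342+(1−p*)·50.5842)/1.31=92.7895; Δ=(133.6342−50.5842)/(209.8900−126.8400)=1.0000; B=V−Δ·S=-58.2105
Root portfolio cost Δ·151+B reproduces V0=92.7895.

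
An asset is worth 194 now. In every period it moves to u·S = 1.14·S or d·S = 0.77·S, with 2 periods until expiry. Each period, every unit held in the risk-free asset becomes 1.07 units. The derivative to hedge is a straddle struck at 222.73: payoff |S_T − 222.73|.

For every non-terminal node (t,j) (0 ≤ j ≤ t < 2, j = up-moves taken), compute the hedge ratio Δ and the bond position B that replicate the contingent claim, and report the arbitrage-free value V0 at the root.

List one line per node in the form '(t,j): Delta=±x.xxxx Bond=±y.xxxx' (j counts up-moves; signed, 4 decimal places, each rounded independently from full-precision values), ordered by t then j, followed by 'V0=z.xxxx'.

The replicating-portfolio and risk-neutral prices coincide; use p* = (1.07−0.77)/(1.14−0.77) = 0.8108 for the latter.
Payoff layer (t=2): V(2,0)=107.7074, V(2,1)=52.4368, V(2,2)=29.3924
Node (1,0) S=149.3800: V=(p*·52.4368+(1−p*)·107.7074)/1.07=58.7789; Δ=(52.4368−107.7074)/(170.2932−115.0226)=-1.0000; B=V−Δ·S=208.1589
Node (1,1) S=221.1600: V=(p*·29.3924+(1−p*)·52.4368)/1.07=31.5441; Δ=(29.3924−52.4368)/(252.1224−170.2932)=-0.2816; B=V−Δ·S=93.8262
Node (0,0) S=194.0000: V=(p*·31.5441+(1−p*)·58.7789)/1.07=34.2959; Δ=(31.5441−58.7789)/(221.1600−149.3800)=-0.3794; B=V−Δ·S=107.9035
Check: Δ(0,0)·S0 + B(0,0) = 34.2959 = V0.

(0,0): Delta=-0.3794 Bond=107.9035
(1,0): Delta=-1.0000 Bond=208.1589
(1,1): Delta=-0.2816 Bond=93.8262
V0=34.2959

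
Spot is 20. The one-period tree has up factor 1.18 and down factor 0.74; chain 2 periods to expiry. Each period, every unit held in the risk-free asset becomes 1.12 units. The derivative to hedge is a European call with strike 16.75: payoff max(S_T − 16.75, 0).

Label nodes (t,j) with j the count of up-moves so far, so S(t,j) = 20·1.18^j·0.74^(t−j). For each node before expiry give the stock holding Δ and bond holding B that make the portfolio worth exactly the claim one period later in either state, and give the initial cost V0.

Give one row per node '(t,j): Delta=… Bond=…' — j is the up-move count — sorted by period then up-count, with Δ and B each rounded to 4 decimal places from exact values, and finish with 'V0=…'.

(0,0): Delta=0.9198 Bond=-11.6627
(1,0): Delta=0.1096 Bond=-1.0722
(1,1): Delta=1.0000 Bond=-14.9554
V0=6.7330

No-arbitrage ⇒ martingale measure with p* = (R−d)/(u−d) = 0.8636.
Terminal values V(2,·): V(2,0)=0.0000, V(2,1)=0.7140, V(2,2)=11.0980
Node (1,0) S=14.8000: V=(p*·0.7140+(1−p*)·0.0000)/1.12=0.5506; Δ=(0.7140−0.0000)/(17.4640−10.9520)=0.1096; B=V−Δ·S=-1.0722
Node (1,1) S=23.6000: V=(p*·11.0980+(1−p*)·0.7140)/1.12=8.6446; Δ=(11.0980−0.7140)/(27.8480−17.4640)=1.0000; B=V−Δ·S=-14.9554
Node (0,0) S=20.0000: V=(p*·8.6446+(1−p*)·0.5506)/1.12=6.7330; Δ=(8.6446−0.5506)/(23.6000−14.8000)=0.9198; B=V−Δ·S=-11.6627
Each (Δ,B) replicates both successor values, so the strategy is self-financing and V0 is arbitrage-free.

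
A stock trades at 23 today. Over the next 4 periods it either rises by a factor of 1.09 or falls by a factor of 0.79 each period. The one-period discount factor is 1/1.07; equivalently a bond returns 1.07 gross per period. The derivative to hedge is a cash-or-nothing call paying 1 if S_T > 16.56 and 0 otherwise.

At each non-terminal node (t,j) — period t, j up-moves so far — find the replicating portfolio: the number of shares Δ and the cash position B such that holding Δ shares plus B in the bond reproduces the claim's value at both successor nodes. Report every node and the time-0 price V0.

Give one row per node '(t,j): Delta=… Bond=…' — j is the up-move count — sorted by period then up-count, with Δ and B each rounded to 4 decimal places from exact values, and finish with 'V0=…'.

(0,0): Delta=0.0015 Bond=0.7282
(1,0): Delta=0.0199 Bond=0.4436
(1,1): Delta=0.0005 Bond=0.8031
(2,0): Delta=0.2026 Bond=-2.1467
(2,1): Delta=0.0105 Bond=0.6619
(2,2): Delta=0.0000 Bond=0.8734
(3,0): Delta=0.0000 Bond=0.0000
(3,1): Delta=0.2130 Bond=-2.4611
(3,2): Delta=0.0000 Bond=0.9346
(3,3): Delta=0.0000 Bond=0.9346
V0=0.7620

Under the risk-neutral measure, an up-move has probability p* = (R−d)/(u−d) = 0.9333 and values discount at R = 1.07.
Payoff layer (t=4): V(4,0)=0.0000, V(4,1)=0.0000, V(4,2)=1.0000, V(4,3)=1.0000, V(4,4)=1.0000
  t=3,j=0: stock 11.3399 → up 12.3605 (V=0.0000), down 8.9585 (V=0.0000). Price 0.0000; hedge Δ=0.0000, bond B=0.0000.
  t=3,j=1: stock 15.6462 → up 17.0543 (V=1.0000), down 12.3605 (V=0.0000). Price 0.8723; hedge Δ=0.2130, bond B=-2.4611.
  t=3,j=2: stock 21.5878 → up 23.5307 (V=1.0000), down 17.0543 (V=1.0000). Price 0.9346; hedge Δ=0.0000, bond B=0.9346.
  t=3,j=3: stock 29.7857 → up 32.4664 (V=1.0000), down 23.5307 (V=1.0000). Price 0.9346; hedge Δ=0.0000, bond B=0.9346.
  t=2,j=0: stock 14.3543 → up 15.6462 (V=0.8723), down 11.3399 (V=0.0000). Price 0.7609; hedge Δ=0.2026, bond B=-2.1467.
  t=2,j=1: stock 19.8053 → up 21.5878 (V=0.9346), down 15.6462 (V=0.8723). Price 0.8696; hedge Δ=0.0105, bond B=0.6619.
  t=2,j=2: stock 27.3263 → up 29.7857 (V=0.9346), down 21.5878 (V=0.9346). Price 0.8734; hedge Δ=0.0000, bond B=0.8734.
  t=1,j=0: stock 18.1700 → up 19.8053 (V=0.8696), down 14.3543 (V=0.7609). Price 0.8059; hedge Δ=0.0199, bond B=0.4436.
  t=1,j=1: stock 25.0700 → up 27.3263 (V=0.8734), down 19.8053 (V=0.8696). Price 0.8161; hedge Δ=0.0005, bond B=0.8031.
  t=0,j=0: stock 23.0000 → up 25.0700 (V=0.8161), down 18.1700 (V=0.8059). Price 0.7620; hedge Δ=0.0015, bond B=0.7282.
The time-0 hedge costs 0.7620, which is the no-arbitrage price.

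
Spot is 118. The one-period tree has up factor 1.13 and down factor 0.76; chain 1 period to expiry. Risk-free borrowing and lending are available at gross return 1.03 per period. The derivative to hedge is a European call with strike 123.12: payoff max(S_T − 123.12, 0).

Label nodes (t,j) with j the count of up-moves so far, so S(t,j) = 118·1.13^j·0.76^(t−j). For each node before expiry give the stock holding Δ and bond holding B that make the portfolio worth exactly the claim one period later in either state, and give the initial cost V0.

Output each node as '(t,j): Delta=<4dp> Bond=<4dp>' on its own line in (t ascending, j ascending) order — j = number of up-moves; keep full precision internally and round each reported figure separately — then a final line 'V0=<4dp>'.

No-arbitrage ⇒ martingale measure with p* = (R−d)/(u−d) = 0.7297.
At expiry t=1: V(1,0)=0.0000, V(1,1)=10.2200
  t=0,j=0: stock 118.0000 → up 133.3400 (V=10.2200), down 89.6800 (V=0.0000). Price 7.2406; hedge Δ=0.2341, bond B=-20.3810.
The time-0 hedge costs 7.2406, which is the no-arbitrage price.

(0,0): Delta=0.2341 Bond=-20.3810
V0=7.2406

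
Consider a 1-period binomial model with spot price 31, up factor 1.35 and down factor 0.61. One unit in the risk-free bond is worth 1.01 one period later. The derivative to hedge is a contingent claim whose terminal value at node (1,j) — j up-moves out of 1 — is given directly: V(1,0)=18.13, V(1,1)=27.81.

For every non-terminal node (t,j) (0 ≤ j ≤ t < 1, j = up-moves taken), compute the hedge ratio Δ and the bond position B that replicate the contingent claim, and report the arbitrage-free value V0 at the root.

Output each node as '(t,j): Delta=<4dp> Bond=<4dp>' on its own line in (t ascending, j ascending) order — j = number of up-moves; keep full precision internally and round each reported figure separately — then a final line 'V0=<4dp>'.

(0,0): Delta=0.4220 Bond=10.0500
V0=23.1311

Since d<R<u, set p* = (R−d)/(u−d) = 0.5405; price each node as the discounted p*-expectation of its children.
Payoff layer (t=1): V(1,0)=18.1300, V(1,1)=27.8100
  t=0,j=0: stock 31.0000 → up 41.8500 (V=27.8100), down 18.9100 (V=18.1300). Price 23.1311; hedge Δ=0.4220, bond B=10.0500.
Root portfolio cost Δ·31+B reproduces V0=23.1311.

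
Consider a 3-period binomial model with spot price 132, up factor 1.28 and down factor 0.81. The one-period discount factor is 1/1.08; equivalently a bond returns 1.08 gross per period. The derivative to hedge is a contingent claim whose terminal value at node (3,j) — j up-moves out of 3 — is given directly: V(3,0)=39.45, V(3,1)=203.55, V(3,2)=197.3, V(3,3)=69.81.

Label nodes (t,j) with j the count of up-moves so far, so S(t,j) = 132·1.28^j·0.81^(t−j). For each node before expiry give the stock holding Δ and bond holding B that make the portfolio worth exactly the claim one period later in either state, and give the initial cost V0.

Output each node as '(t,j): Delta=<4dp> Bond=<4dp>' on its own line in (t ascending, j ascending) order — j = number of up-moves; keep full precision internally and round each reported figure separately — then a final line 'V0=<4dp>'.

(0,0): Delta=-0.2130 Bond=157.4469
(1,0): Delta=1.2205 Bond=16.7721
(1,1): Delta=-0.8850 Bond=283.5763
(2,0): Delta=4.0315 Bond=-225.3339
(2,1): Delta=-0.0972 Bond=198.4456
(2,2): Delta=-1.2543 Bond=386.1267
V0=129.3292

The replicating-portfolio and risk-neutral prices coincide; use p* = (1.08−0.81)/(1.28−0.81) = 0.5745 for the latter.
Terminal payoffs: V(3,0)=39.4500, V(3,1)=203.5500, V(3,2)=197.3000, V(3,3)=69.8100
(2,0): S=86.6052. Δ = (V_up−V_dn)/(S_up−S_dn) = (203.5500−39.4500)/(110.8547−70.1502) = 4.0315. V = [p*·203.5500 + (1−p*)·39.4500]/1.08 = 123.8150. B = V − Δ·S = -225.3339.
(2,1): S=136.8576. Δ = (V_up−V_dn)/(S_up−S_dn) = (197.3000−203.5500)/(175.1777−110.8547) = -0.0972. V = [p*·197.3000 + (1−p*)·203.5500]/1.08 = 185.1478. B = V − Δ·S = 198.4456.
(2,2): S=216.2688. Δ = (V_up−V_dn)/(S_up−S_dn) = (69.8100−197.3000)/(276.8241−175.1777) = -1.2543. V = [p*·69.8100 + (1−p*)·197.3000]/1.08 = 114.8714. B = V − Δ·S = 386.1267.
(1,0): S=106.9200. Δ = (V_up−V_dn)/(S_up−S_dn) = (185.1478−123.8150)/(136.8576−86.6052) = 1.2205. V = [p*·185.1478 + (1−p*)·123.8150]/1.08 = 147.2673. B = V − Δ·S = 16.7721.
(1,1): S=168.9600. Δ = (V_up−V_dn)/(S_up−S_dn) = (114.8714−185.1478)/(216.2688−136.8576) = -0.8850. V = [p*·114.8714 + (1−p*)·185.1478]/1.08 = 134.0520. B = V − Δ·S = 283.5763.
(0,0): S=132.0000. Δ = (V_up−V_dn)/(S_up−S_dn) = (134.0520−147.2673)/(168.9600−106.9200) = -0.2130. V = [p*·134.0520 + (1−p*)·147.2673]/1.08 = 129.3292. B = V − Δ·S = 157.4469.
Each (Δ,B) replicates both successor values, so the strategy is self-financing and V0 is arbitrage-free.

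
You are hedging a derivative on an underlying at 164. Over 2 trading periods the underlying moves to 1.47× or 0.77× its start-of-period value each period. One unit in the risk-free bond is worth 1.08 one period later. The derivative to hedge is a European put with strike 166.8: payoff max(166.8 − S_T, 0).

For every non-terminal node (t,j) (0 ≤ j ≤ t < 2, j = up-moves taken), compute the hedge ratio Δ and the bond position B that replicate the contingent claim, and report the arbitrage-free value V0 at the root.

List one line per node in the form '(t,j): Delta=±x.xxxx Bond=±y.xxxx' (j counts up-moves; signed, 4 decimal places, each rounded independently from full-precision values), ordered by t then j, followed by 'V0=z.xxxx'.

(0,0): Delta=-0.3126 Bond=69.7791
(1,0): Delta=-0.7870 Bond=135.2641
(1,1): Delta=0.0000 Bond=0.0000
V0=18.5128

The replicating-portfolio and risk-neutral prices coincide; use p* = (1.08−0.77)/(1.47−0.77) = 0.4429 for the latter.
Terminal payoffs: V(2,0)=69.5644, V(2,1)=0.0000, V(2,2)=0.0000
Node (1,0) S=126.2800: V=(p*·0.0000+(1−p*)·69.5644)/1.08=35.8864; Δ=(0.0000−69.5644)/(185.6316−97.2356)=-0.7870; B=V−Δ·S=135.2641
Node (1,1) S=241.0800: V=(p*·0.0000+(1−p*)·0.0000)/1.08=0.0000; Δ=(0.0000−0.0000)/(354.3876−185.6316)=0.0000; B=V−Δ·S=0.0000
Node (0,0) S=164.0000: V=(p*·0.0000+(1−p*)·35.8864)/1.08=18.5128; Δ=(0.0000−35.8864)/(241.0800−126.2800)=-0.3126; B=V−Δ·S=69.7791
Check: Δ(0,0)·S0 + B(0,0) = 18.5128 = V0.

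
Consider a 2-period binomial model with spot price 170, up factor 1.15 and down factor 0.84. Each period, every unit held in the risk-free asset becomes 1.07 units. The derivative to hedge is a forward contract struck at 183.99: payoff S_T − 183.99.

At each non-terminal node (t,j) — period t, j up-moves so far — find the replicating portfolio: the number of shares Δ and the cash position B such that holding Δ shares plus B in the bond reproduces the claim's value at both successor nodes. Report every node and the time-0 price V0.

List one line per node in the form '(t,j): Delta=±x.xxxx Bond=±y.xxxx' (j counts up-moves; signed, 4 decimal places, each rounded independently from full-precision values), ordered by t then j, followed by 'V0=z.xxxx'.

The replicating-portfolio and risk-neutral prices coincide; use p* = (1.07−0.84)/(1.15−0.84) = 0.7419 for the latter.
Terminal payoffs: V(2,0)=-64.0380, V(2,1)=-19.7700, V(2,2)=40.8350
  t=1,j=0: stock 142.8000 → up 164.2200 (V=-19.7700), down 119.9520 (V=-64.0380). Price -29.1533; hedge Δ=1.0000, bond B=-171.9533.
  t=1,j=1: stock 195.5000 → up 224.8250 (V=40.8350), down 164.2200 (V=-19.7700). Price 23.5467; hedge Δ=1.0000, bond B=-171.9533.
  t=0,j=0: stock 170.0000 → up 195.5000 (V=23.5467), down 142.8000 (V=-29.1533). Price 9.2960; hedge Δ=1.0000, bond B=-160.7040.
Check: Δ(0,0)·S0 + B(0,0) = 9.2960 = V0.

(0,0): Delta=1.0000 Bond=-160.7040
(1,0): Delta=1.0000 Bond=-171.9533
(1,1): Delta=1.0000 Bond=-171.9533
V0=9.2960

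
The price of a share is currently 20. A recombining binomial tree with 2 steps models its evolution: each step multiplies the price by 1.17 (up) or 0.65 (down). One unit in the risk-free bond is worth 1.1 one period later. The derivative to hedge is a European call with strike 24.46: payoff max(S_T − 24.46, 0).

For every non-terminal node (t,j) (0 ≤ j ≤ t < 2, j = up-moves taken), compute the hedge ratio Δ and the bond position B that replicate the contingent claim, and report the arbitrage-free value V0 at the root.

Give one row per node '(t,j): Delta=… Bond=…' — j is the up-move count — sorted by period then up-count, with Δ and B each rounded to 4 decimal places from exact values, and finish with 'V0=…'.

(0,0): Delta=0.2207 Bond=-2.6087
(1,0): Delta=0.0000 Bond=0.0000
(1,1): Delta=0.2398 Bond=-3.3159
V0=1.8060

No-arbitrage ⇒ martingale measure with p* = (R−d)/(u−d) = 0.8654.
Payoff layer (t=2): V(2,0)=0.0000, V(2,1)=0.0000, V(2,2)=2.9180
(1,0): S=13.0000. Δ = (V_up−V_dn)/(S_up−S_dn) = (0.0000−0.0000)/(15.2100−8.4500) = 0.0000. V = [p*·0.0000 + (1−p*)·0.0000]/1.1 = 0.0000. B = V − Δ·S = 0.0000.
(1,1): S=23.4000. Δ = (V_up−V_dn)/(S_up−S_dn) = (2.9180−0.0000)/(27.3780−15.2100) = 0.2398. V = [p*·2.9180 + (1−p*)·0.0000]/1.1 = 2.2956. B = V − Δ·S = -3.3159.
(0,0): S=20.0000. Δ = (V_up−V_dn)/(S_up−S_dn) = (2.2956−0.0000)/(23.4000−13.0000) = 0.2207. V = [p*·2.2956 + (1−p*)·0.0000]/1.1 = 1.8060. B = V − Δ·S = -2.6087.
Each (Δ,B) replicates both successor values, so the strategy is self-financing and V0 is arbitrage-free.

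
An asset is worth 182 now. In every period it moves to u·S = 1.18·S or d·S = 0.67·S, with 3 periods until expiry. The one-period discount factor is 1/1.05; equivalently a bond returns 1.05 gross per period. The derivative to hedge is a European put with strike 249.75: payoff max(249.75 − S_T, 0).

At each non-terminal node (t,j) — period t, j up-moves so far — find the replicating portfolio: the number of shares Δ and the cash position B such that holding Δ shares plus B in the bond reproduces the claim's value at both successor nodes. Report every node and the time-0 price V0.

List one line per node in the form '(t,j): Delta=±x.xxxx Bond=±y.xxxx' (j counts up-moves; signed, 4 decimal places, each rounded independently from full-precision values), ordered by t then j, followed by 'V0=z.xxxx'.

(0,0): Delta=-0.7326 Bond=184.6942
(1,0): Delta=-1.0000 Bond=226.5306
(1,1): Delta=-0.6807 Bond=182.7758
(2,0): Delta=-1.0000 Bond=237.8571
(2,1): Delta=-1.0000 Bond=237.8571
(2,2): Delta=-0.6187 Bond=176.1973
V0=51.3534

The replicating-portfolio and risk-neutral prices coincide; use p* = (1.05−0.67)/(1.18−0.67) = 0.7451 for the latter.
Terminal values V(3,·): V(3,0)=195.0111, V(3,1)=153.3442, V(3,2)=79.9607, V(3,3)=0.0000
(2,0): S=81.6998. Δ = (V_up−V_dn)/(S_up−S_dn) = (153.3442−195.0111)/(96.4058−54.7389) = -1.0000. V = [p*·153.3442 + (1−p*)·195.0111]/1.05 = 156.1573. B = V − Δ·S = 237.8571.
(2,1): S=143.8892. Δ = (V_up−V_dn)/(S_up−S_dn) = (79.9607−153.3442)/(169.7893−96.4058) = -1.0000. V = [p*·79.9607 + (1−p*)·153.3442]/1.05 = 93.9679. B = V − Δ·S = 237.8571.
(2,2): S=253.4168. Δ = (V_up−V_dn)/(S_up−S_dn) = (0.0000−79.9607)/(299.0318−169.7893) = -0.6187. V = [p*·0.0000 + (1−p*)·79.9607]/1.05 = 19.4116. B = V − Δ·S = 176.1973.
(1,0): S=121.9400. Δ = (V_up−V_dn)/(S_up−S_dn) = (93.9679−156.1573)/(143.8892−81.6998) = -1.0000. V = [p*·93.9679 + (1−p*)·156.1573]/1.05 = 104.5906. B = V − Δ·S = 226.5306.
(1,1): S=214.7600. Δ = (V_up−V_dn)/(S_up−S_dn) = (19.4116−93.9679)/(253.4168−143.8892) = -0.6807. V = [p*·19.4116 + (1−p*)·93.9679]/1.05 = 36.5868. B = V − Δ·S = 182.7758.
(0,0): S=182.0000. Δ = (V_up−V_dn)/(S_up−S_dn) = (36.5868−104.5906)/(214.7600−121.9400) = -0.7326. V = [p*·36.5868 + (1−p*)·104.5906]/1.05 = 51.3534. B = V − Δ·S = 184.6942.
Each (Δ,B) replicates both successor values, so the strategy is self-financing and V0 is arbitrage-free.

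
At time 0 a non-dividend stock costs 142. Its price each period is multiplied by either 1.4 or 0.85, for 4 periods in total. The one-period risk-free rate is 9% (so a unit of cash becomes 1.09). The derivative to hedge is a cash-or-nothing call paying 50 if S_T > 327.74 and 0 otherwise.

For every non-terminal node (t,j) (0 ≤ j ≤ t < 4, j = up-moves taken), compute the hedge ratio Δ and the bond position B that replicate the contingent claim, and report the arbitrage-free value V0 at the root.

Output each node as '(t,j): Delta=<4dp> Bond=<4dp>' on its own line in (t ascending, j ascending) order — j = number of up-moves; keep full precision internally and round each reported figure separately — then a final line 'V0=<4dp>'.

Since d<R<u, set p* = (R−d)/(u−d) = 0.4364; price each node as the discounted p*-expectation of its children.
Terminal values V(4,·): V(4,0)=0.0000, V(4,1)=0.0000, V(4,2)=0.0000, V(4,3)=50.0000, V(4,4)=50.0000
  t=3,j=0: stock 87.2057 → up 122.0880 (V=0.0000), down 74.1249 (V=0.0000). Price 0.0000; hedge Δ=0.0000, bond B=0.0000.
  t=3,j=1: stock 143.6330 → up 201.0862 (V=0.0000), down 122.0880 (V=0.0000). Price 0.0000; hedge Δ=0.0000, bond B=0.0000.
  t=3,j=2: stock 236.5720 → up 331.2008 (V=50.0000), down 201.0862 (V=0.0000). Price 20.0167; hedge Δ=0.3843, bond B=-70.8924.
  t=3,j=3: stock 389.6480 → up 545.5072 (V=50.0000), down 331.2008 (V=50.0000). Price 45.8716; hedge Δ=0.0000, bond B=45.8716.
  t=2,j=0: stock 102.5950 → up 143.6330 (V=0.0000), down 87.2057 (V=0.0000). Price 0.0000; hedge Δ=0.0000, bond B=0.0000.
  t=2,j=1: stock 168.9800 → up 236.5720 (V=20.0167), down 143.6330 (V=0.0000). Price 8.0134; hedge Δ=0.2154, bond B=-28.3806.
  t=2,j=2: stock 278.3200 → up 389.6480 (V=45.8716), down 236.5720 (V=20.0167). Price 28.7145; hedge Δ=0.1689, bond B=-18.2944.
  t=1,j=0: stock 120.7000 → up 168.9800 (V=8.0134), down 102.5950 (V=0.0000). Price 3.2080; hedge Δ=0.1207, bond B=-11.3617.
  t=1,j=1: stock 198.8000 → up 278.3200 (V=28.7145), down 168.9800 (V=8.0134). Price 15.6391; hedge Δ=0.1893, bond B=-21.9994.
  t=0,j=0: stock 142.0000 → up 198.8000 (V=15.6391), down 120.7000 (V=3.2080). Price 7.9197; hedge Δ=0.1592, bond B=-14.6822.
Each (Δ,B) replicates both successor values, so the strategy is self-financing and V0 is arbitrage-free.

(0,0): Delta=0.1592 Bond=-14.6822
(1,0): Delta=0.1207 Bond=-11.3617
(1,1): Delta=0.1893 Bond=-21.9994
(2,0): Delta=0.0000 Bond=0.0000
(2,1): Delta=0.2154 Bond=-28.3806
(2,2): Delta=0.1689 Bond=-18.2944
(3,0): Delta=0.0000 Bond=0.0000
(3,1): Delta=0.0000 Bond=0.0000
(3,2): Delta=0.3843 Bond=-70.8924
(3,3): Delta=0.0000 Bond=45.8716
V0=7.9197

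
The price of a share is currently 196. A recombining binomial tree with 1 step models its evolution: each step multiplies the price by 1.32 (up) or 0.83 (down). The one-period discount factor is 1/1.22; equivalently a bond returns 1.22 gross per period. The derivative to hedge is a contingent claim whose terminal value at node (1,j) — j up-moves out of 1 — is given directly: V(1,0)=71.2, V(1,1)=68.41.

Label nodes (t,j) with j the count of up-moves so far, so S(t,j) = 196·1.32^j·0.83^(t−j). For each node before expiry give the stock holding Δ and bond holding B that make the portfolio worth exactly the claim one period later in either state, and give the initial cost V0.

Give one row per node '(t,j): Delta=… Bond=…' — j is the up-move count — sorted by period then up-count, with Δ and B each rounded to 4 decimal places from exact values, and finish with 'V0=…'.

The replicating-portfolio and risk-neutral prices coincide; use p* = (1.22−0.83)/(1.32−0.83) = 0.7959 for the latter.
Payoff layer (t=1): V(1,0)=71.2000, V(1,1)=68.4100
  t=0,j=0: stock 196.0000 → up 258.7200 (V=68.4100), down 162.6800 (V=71.2000). Price 56.5405; hedge Δ=-0.0291, bond B=62.2344.
Self-financing check: at every node Δ·S+B equals the discounted successor values.

(0,0): Delta=-0.0291 Bond=62.2344
V0=56.5405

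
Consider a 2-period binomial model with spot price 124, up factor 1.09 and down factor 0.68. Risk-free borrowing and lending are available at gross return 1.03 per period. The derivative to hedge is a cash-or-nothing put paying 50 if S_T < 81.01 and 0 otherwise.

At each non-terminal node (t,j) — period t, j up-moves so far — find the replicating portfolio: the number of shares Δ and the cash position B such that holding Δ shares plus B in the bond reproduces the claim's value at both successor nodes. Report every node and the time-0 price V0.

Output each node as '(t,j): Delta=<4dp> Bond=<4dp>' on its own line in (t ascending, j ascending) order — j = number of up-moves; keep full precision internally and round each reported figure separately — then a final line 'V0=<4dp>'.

The replicating-portfolio and risk-neutral prices coincide; use p* = (1.03−0.68)/(1.09−0.68) = 0.8537 for the latter.
Terminal values V(2,·): V(2,0)=50.0000, V(2,1)=0.0000, V(2,2)=0.0000
(1,0): S=84.3200. Δ = (V_up−V_dn)/(S_up−S_dn) = (0.0000−50.0000)/(91.9088−57.3376) = -1.4463. V = [p*·0.0000 + (1−p*)·50.0000]/1.03 = 7.1040. B = V − Δ·S = 129.0552.
(1,1): S=135.1600. Δ = (V_up−V_dn)/(S_up−S_dn) = (0.0000−0.0000)/(147.3244−91.9088) = 0.0000. V = [p*·0.0000 + (1−p*)·0.0000]/1.03 = 0.0000. B = V − Δ·S = 0.0000.
(0,0): S=124.0000. Δ = (V_up−V_dn)/(S_up−S_dn) = (0.0000−7.1040)/(135.1600−84.3200) = -0.1397. V = [p*·0.0000 + (1−p*)·7.1040]/1.03 = 1.0093. B = V − Δ·S = 18.3360.
Self-financing check: at every node Δ·S+B equals the discounted successor values.

(0,0): Delta=-0.1397 Bond=18.3360
(1,0): Delta=-1.4463 Bond=129.0552
(1,1): Delta=0.0000 Bond=0.0000
V0=1.0093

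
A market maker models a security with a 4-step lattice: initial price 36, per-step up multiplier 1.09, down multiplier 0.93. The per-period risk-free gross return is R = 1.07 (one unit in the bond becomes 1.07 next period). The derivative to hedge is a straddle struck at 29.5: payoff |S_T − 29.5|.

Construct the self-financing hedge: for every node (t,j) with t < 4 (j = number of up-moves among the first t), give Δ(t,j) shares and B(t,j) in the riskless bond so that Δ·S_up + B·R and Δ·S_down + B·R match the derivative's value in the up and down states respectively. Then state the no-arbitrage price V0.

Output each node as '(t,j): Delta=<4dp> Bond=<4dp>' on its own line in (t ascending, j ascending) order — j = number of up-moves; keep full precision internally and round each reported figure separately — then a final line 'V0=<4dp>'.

(0,0): Delta=0.9986 Bond=-22.4532
(1,0): Delta=0.9869 Bond=-23.6341
(1,1): Delta=1.0000 Bond=-24.0808
(2,0): Delta=0.8795 Bond=-21.9432
(2,1): Delta=1.0000 Bond=-25.7664
(2,2): Delta=1.0000 Bond=-25.7664
(3,0): Delta=-0.1095 Bond=5.1570
(3,1): Delta=1.0000 Bond=-27.5701
(3,2): Delta=1.0000 Bond=-27.5701
(3,3): Delta=1.0000 Bond=-27.5701
V0=13.4955

Under the risk-neutral measure, an up-move has probability p* = (R−d)/(u−d) = 0.8750 and values discount at R = 1.07.
Terminal values V(4,·): V(4,0)=2.5701, V(4,1)=2.0630, V(4,2)=7.4932, V(4,3)=13.8576, V(4,4)=21.3169
(3,0): S=28.9569. Δ = (V_up−V_dn)/(S_up−S_dn) = (2.0630−2.5701)/(31.5630−26.9299) = -0.1095. V = [p*·2.0630 + (1−p*)·2.5701]/1.07 = 1.9873. B = V − Δ·S = 5.1570.
(3,1): S=33.9387. Δ = (V_up−V_dn)/(S_up−S_dn) = (7.4932−2.0630)/(36.9932−31.5630) = 1.0000. V = [p*·7.4932 + (1−p*)·2.0630]/1.07 = 6.3686. B = V − Δ·S = -27.5701.
(3,2): S=39.7776. Δ = (V_up−V_dn)/(S_up−S_dn) = (13.8576−7.4932)/(43.3576−36.9932) = 1.0000. V = [p*·13.8576 + (1−p*)·7.4932]/1.07 = 12.2075. B = V − Δ·S = -27.5701.
(3,3): S=46.6210. Δ = (V_up−V_dn)/(S_up−S_dn) = (21.3169−13.8576)/(50.8169−43.3576) = 1.0000. V = [p*·21.3169 + (1−p*)·13.8576]/1.07 = 19.0510. B = V − Δ·S = -27.5701.
(2,0): S=31.1364. Δ = (V_up−V_dn)/(S_up−S_dn) = (6.3686−1.9873)/(33.9387−28.9569) = 0.8795. V = [p*·6.3686 + (1−p*)·1.9873]/1.07 = 5.4401. B = V − Δ·S = -21.9432.
(2,1): S=36.4932. Δ = (V_up−V_dn)/(S_up−S_dn) = (12.2075−6.3686)/(39.7776−33.9387) = 1.0000. V = [p*·12.2075 + (1−p*)·6.3686]/1.07 = 10.7268. B = V − Δ·S = -25.7664.
(2,2): S=42.7716. Δ = (V_up−V_dn)/(S_up−S_dn) = (19.0510−12.2075)/(46.6210−39.7776) = 1.0000. V = [p*·19.0510 + (1−p*)·12.2075]/1.07 = 17.0052. B = V − Δ·S = -25.7664.
(1,0): S=33.4800. Δ = (V_up−V_dn)/(S_up−S_dn) = (10.7268−5.4401)/(36.4932−31.1364) = 0.9869. V = [p*·10.7268 + (1−p*)·5.4401]/1.07 = 9.4074. B = V − Δ·S = -23.6341.
(1,1): S=39.2400. Δ = (V_up−V_dn)/(S_up−S_dn) = (17.0052−10.7268)/(42.7716−36.4932) = 1.0000. V = [p*·17.0052 + (1−p*)·10.7268]/1.07 = 15.1592. B = V − Δ·S = -24.0808.
(0,0): S=36.0000. Δ = (V_up−V_dn)/(S_up−S_dn) = (15.1592−9.4074)/(39.2400−33.4800) = 0.9986. V = [p*·15.1592 + (1−p*)·9.4074]/1.07 = 13.4955. B = V − Δ·S = -22.4532.
Root portfolio cost Δ·36+B reproduces V0=13.4955.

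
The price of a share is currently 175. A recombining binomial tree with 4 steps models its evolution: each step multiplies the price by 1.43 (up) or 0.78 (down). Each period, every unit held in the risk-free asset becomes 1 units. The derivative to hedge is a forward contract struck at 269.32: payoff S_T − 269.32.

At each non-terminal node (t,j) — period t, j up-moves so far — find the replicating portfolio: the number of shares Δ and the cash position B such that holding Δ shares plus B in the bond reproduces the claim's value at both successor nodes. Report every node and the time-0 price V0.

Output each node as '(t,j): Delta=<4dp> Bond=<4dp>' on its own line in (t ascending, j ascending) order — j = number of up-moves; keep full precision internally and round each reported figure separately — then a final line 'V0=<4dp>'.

(0,0): Delta=1.0000 Bond=-269.3200
(1,0): Delta=1.0000 Bond=-269.3200
(1,1): Delta=1.0000 Bond=-269.3200
(2,0): Delta=1.0000 Bond=-269.3200
(2,1): Delta=1.0000 Bond=-269.3200
(2,2): Delta=1.0000 Bond=-269.3200
(3,0): Delta=1.0000 Bond=-269.3200
(3,1): Delta=1.0000 Bond=-269.3200
(3,2): Delta=1.0000 Bond=-269.3200
(3,3): Delta=1.0000 Bond=-269.3200
V0=-94.3200

Under the risk-neutral measure, an up-move has probability p* = (R−d)/(u−d) = 0.3385 and values discount at R = 1.
Terminal values V(4,·): V(4,0)=-204.5437, V(4,1)=-150.5634, V(4,2)=-51.5995, V(4,3)=129.8343, V(4,4)=462.4628
(3,0): S=83.0466. Δ = (V_up−V_dn)/(S_up−S_dn) = (-150.5634−-204.5437)/(118.7566−64.7763) = 1.0000. V = [p*·-150.5634 + (1−p*)·-204.5437]/1 = -186.2734. B = V − Δ·S = -269.3200.
(3,1): S=152.2521. Δ = (V_up−V_dn)/(S_up−S_dn) = (-51.5995−-150.5634)/(217.7205−118.7566) = 1.0000. V = [p*·-51.5995 + (1−p*)·-150.5634]/1 = -117.0679. B = V − Δ·S = -269.3200.
(3,2): S=279.1288. Δ = (V_up−V_dn)/(S_up−S_dn) = (129.8343−-51.5995)/(399.1543−217.7205) = 1.0000. V = [p*·129.8343 + (1−p*)·-51.5995]/1 = 9.8088. B = V − Δ·S = -269.3200.
(3,3): S=511.7362. Δ = (V_up−V_dn)/(S_up−S_dn) = (462.4628−129.8343)/(731.7828−399.1543) = 1.0000. V = [p*·462.4628 + (1−p*)·129.8343]/1 = 242.4162. B = V − Δ·S = -269.3200.
(2,0): S=106.4700. Δ = (V_up−V_dn)/(S_up−S_dn) = (-117.0679−-186.2734)/(152.2521−83.0466) = 1.0000. V = [p*·-117.0679 + (1−p*)·-186.2734]/1 = -162.8500. B = V − Δ·S = -269.3200.
(2,1): S=195.1950. Δ = (V_up−V_dn)/(S_up−S_dn) = (9.8088−-117.0679)/(279.1288−152.2521) = 1.0000. V = [p*·9.8088 + (1−p*)·-117.0679]/1 = -74.1250. B = V − Δ·S = -269.3200.
(2,2): S=357.8575. Δ = (V_up−V_dn)/(S_up−S_dn) = (242.4162−9.8088)/(511.7362−279.1288) = 1.0000. V = [p*·242.4162 + (1−p*)·9.8088]/1 = 88.5375. B = V − Δ·S = -269.3200.
(1,0): S=136.5000. Δ = (V_up−V_dn)/(S_up−S_dn) = (-74.1250−-162.8500)/(195.1950−106.4700) = 1.0000. V = [p*·-74.1250 + (1−p*)·-162.8500]/1 = -132.8200. B = V − Δ·S = -269.3200.
(1,1): S=250.2500. Δ = (V_up−V_dn)/(S_up−S_dn) = (88.5375−-74.1250)/(357.8575−195.1950) = 1.0000. V = [p*·88.5375 + (1−p*)·-74.1250]/1 = -19.0700. B = V − Δ·S = -269.3200.
(0,0): S=175.0000. Δ = (V_up−V_dn)/(S_up−S_dn) = (-19.0700−-132.8200)/(250.2500−136.5000) = 1.0000. V = [p*·-19.0700 + (1−p*)·-132.8200]/1 = -94.3200. B = V − Δ·S = -269.3200.
Root portfolio cost Δ·175+B reproduces V0=-94.3200.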